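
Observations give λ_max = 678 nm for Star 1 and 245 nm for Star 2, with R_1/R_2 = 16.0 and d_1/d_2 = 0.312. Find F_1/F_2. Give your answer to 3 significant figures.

44.8

Wien's law: T_1/T_2 = λ_2/λ_1 = 245/678 = 0.3614.
L_1/L_2 = (R_1/R_2)²(T_1/T_2)⁴ = (16.0)²(0.3614)⁴ = 4.365.
F_1/F_2 = (L_1/L_2)/(d_1/d_2)² = 4.365/(0.312)² = 44.84.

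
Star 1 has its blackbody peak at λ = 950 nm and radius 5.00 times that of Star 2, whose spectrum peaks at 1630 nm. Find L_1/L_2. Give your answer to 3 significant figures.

217

Wien's law gives T ∝ 1/λ_max, so T_1/T_2 = λ_2/λ_1 = 1630/950 = 1.716.
Then L ∝ R²T⁴ gives L_1/L_2 = (5.00)² × (1.716)⁴ = 25.00 × 8.667 = 216.7.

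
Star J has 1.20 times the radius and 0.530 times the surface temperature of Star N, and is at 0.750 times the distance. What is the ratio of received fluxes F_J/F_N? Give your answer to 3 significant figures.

L_J/L_N = (R_J/R_N)²(T_J/T_N)⁴ = (1.20)² × (0.530)⁴ = 0.1136.
F_J/F_N = (L_J/L_N)/(d_J/d_N)² = 0.1136 / (0.750)² = 0.2020.

0.202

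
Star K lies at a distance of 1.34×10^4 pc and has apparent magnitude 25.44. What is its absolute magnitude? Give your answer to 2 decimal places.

M = m − 5 log₁₀(d/10 pc) = 25.44 − 5 log₁₀(1.34×10^4/10)
  = 25.44 − 5 × 3.127 = 25.44 − 15.64 = 9.80.

9.80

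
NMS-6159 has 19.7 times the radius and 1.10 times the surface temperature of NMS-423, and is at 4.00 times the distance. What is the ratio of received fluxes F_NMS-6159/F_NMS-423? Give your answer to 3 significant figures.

35.5

L_NMS-6159/L_NMS-423 = (R_NMS-6159/R_NMS-423)²(T_NMS-6159/T_NMS-423)⁴ = (19.7)² × (1.10)⁴ = 568.2.
F_NMS-6159/F_NMS-423 = (L_NMS-6159/L_NMS-423)/(d_NMS-6159/d_NMS-423)² = 568.2 / (4.00)² = 35.51.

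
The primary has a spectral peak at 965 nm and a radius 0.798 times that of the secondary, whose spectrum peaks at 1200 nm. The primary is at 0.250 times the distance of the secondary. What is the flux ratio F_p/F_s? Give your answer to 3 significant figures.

24.4

Wien's law: T_p/T_s = λ_s/λ_p = 1200/965 = 1.244.
L_p/L_s = (R_p/R_s)²(T_p/T_s)⁴ = (0.798)²(1.244)⁴ = 1.523.
F_p/F_s = (L_p/L_s)/(d_p/d_s)² = 1.523/(0.250)² = 24.36.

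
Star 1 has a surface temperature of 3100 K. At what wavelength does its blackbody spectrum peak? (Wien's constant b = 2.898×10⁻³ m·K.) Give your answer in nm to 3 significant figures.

935 nm

λ_max = b/T = 2.898×10⁻³ / 3100 = 9.35×10^-7 m = 934.8 nm.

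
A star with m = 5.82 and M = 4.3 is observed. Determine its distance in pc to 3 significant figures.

20.1 pc

m − M = 5 log₁₀(d/10 pc)
5.82 − (4.3) = 1.52 = 5 log₁₀(d/10)
d = 10 × 10^(1.52/5) = 10 × 10^0.304 = 20.14 pc.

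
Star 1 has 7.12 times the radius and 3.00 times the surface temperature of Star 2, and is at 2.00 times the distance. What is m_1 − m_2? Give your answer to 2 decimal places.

-7.53

L_1/L_2 = (7.12)²(3.00)⁴ = 4106.
F_1/F_2 = (L_1/L_2)/(d_1/d_2)² = 4106/4.000 = 1027.
m_1 − m_2 = −2.5 log₁₀(1027) = -7.53.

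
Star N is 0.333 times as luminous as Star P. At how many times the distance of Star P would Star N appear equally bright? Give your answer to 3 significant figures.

0.577

Equal flux requires L_N/d_N² = L_P/d_P², so d_N/d_P = √(L_N/L_P)
= √(0.333) = 0.5771.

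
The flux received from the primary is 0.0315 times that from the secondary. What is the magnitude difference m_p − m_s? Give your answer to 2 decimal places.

3.75

m_p − m_s = −2.5 log₁₀(F_p/F_s) = −2.5 log₁₀(0.0315) = −2.5 × (-1.502) = 3.754.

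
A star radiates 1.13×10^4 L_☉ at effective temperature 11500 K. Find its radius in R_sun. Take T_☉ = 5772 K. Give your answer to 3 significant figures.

26.8 R_sun

R/R_☉ = √(L/L_☉) / (T/T_☉)² = √(1.13×10^4) / (1.992)²
       = 106.3 / 3.970 = 26.78.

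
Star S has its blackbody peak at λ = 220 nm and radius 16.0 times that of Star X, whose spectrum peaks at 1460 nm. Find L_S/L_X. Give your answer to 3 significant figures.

Wien's law gives T ∝ 1/λ_max, so T_S/T_X = λ_X/λ_S = 1460/220 = 6.636.
Then L ∝ R²T⁴ gives L_S/L_X = (16.0)² × (6.636)⁴ = 256.0 × 1940 = 4.965×10^5.

4.97×10^5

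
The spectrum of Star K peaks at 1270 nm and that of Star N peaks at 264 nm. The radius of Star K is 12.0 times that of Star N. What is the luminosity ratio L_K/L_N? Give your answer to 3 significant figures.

Wien's law gives T ∝ 1/λ_max, so T_K/T_N = λ_N/λ_K = 264/1270 = 0.2079.
Then L ∝ R²T⁴ gives L_K/L_N = (12.0)² × (0.2079)⁴ = 144.0 × 0.001867 = 0.2689.

0.269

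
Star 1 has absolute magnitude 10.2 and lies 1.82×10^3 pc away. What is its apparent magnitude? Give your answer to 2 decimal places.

m = M + 5 log₁₀(d/10 pc) = 10.2 + 5 log₁₀(1.82×10^3/10)
  = 10.2 + 5 × 2.260 = 10.2 + 11.30 = 21.50.

21.50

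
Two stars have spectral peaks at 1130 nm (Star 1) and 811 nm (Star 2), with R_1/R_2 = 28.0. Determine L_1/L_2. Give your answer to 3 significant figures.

Wien's law gives T ∝ 1/λ_max, so T_1/T_2 = λ_2/λ_1 = 811/1130 = 0.7177.
Then L ∝ R²T⁴ gives L_1/L_2 = (28.0)² × (0.7177)⁴ = 784.0 × 0.2653 = 208.0.

208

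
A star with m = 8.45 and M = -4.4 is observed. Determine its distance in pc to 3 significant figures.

m − M = 5 log₁₀(d/10 pc)
8.45 − (-4.4) = 12.85 = 5 log₁₀(d/10)
d = 10 × 10^(12.85/5) = 10 × 10^2.570 = 3715 pc.

3.72×10^3 pc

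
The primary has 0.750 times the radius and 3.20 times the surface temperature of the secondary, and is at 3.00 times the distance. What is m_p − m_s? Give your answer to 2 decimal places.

-2.04

L_p/L_s = (0.750)²(3.20)⁴ = 58.98.
F_p/F_s = (L_p/L_s)/(d_p/d_s)² = 58.98/9.000 = 6.554.
m_p − m_s = −2.5 log₁₀(6.554) = -2.04.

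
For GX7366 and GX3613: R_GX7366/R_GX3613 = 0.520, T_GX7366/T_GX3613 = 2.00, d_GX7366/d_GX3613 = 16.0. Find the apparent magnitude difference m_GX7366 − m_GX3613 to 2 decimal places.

L_GX7366/L_GX3613 = (0.520)²(2.00)⁴ = 4.326.
F_GX7366/F_GX3613 = (L_GX7366/L_GX3613)/(d_GX7366/d_GX3613)² = 4.326/256.0 = 0.01690.
m_GX7366 − m_GX3613 = −2.5 log₁₀(0.01690) = 4.43.

4.43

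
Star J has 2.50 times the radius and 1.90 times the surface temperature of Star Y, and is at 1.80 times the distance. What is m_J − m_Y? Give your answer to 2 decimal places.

-3.50

L_J/L_Y = (2.50)²(1.90)⁴ = 81.45.
F_J/F_Y = (L_J/L_Y)/(d_J/d_Y)² = 81.45/3.240 = 25.14.
m_J − m_Y = −2.5 log₁₀(25.14) = -3.50.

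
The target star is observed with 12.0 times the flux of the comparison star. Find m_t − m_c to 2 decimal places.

m_t − m_c = −2.5 log₁₀(F_t/F_c) = −2.5 log₁₀(12.0) = −2.5 × (1.079) = -2.698.

-2.70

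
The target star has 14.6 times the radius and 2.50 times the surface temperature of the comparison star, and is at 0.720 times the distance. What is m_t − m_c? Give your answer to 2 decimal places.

-10.51

L_t/L_c = (14.6)²(2.50)⁴ = 8327.
F_t/F_c = (L_t/L_c)/(d_t/d_c)² = 8327/0.5184 = 1.606×10^4.
m_t − m_c = −2.5 log₁₀(1.606×10^4) = -10.51.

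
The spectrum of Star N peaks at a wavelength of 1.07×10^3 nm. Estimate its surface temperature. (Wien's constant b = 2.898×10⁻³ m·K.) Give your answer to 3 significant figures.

2.71×10^3 K

T = b/λ_max = 2.898×10⁻³ / (1.07×10^3×10⁻⁹) = 2708 K.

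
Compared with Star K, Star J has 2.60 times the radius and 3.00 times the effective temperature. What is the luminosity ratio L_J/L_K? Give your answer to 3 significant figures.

From the Stefan–Boltzmann law, L ∝ R²T⁴, so
L_J/L_K = (R_J/R_K)² (T_J/T_K)⁴ = (2.60)² × (3.00)⁴ = 6.760 × 81.00 = 547.6.

548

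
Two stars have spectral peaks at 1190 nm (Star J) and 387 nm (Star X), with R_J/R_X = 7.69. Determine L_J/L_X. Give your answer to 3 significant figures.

0.661

Wien's law gives T ∝ 1/λ_max, so T_J/T_X = λ_X/λ_J = 387/1190 = 0.3252.
Then L ∝ R²T⁴ gives L_J/L_X = (7.69)² × (0.3252)⁴ = 59.14 × 0.01119 = 0.6615.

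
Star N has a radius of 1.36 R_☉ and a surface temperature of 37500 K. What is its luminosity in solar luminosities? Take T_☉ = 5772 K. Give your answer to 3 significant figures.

3.30×10^3 solar luminosities

L/L_☉ = (R/R_☉)² (T/T_☉)⁴ = (1.36)² × (37500/5772)⁴
       = 1.850 × (6.497)⁴ = 1.850 × 1782 = 3295.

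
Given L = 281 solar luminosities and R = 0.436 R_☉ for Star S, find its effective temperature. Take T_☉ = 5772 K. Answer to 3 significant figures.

T/T_☉ = (L/L_☉)^(1/4) / (R/R_☉)^(1/2)
T = 5772 × (281)^(1/4) / √(0.436) = 5772 × 4.094 / 0.6603 = 3.579×10^4 K.

3.58×10^4 K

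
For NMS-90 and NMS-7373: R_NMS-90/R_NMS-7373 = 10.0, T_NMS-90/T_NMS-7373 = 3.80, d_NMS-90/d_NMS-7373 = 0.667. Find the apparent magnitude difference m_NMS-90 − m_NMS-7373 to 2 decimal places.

L_NMS-90/L_NMS-7373 = (10.0)²(3.80)⁴ = 2.085×10^4.
F_NMS-90/F_NMS-7373 = (L_NMS-90/L_NMS-7373)/(d_NMS-90/d_NMS-7373)² = 2.085×10^4/0.4449 = 4.687×10^4.
m_NMS-90 − m_NMS-7373 = −2.5 log₁₀(4.687×10^4) = -11.68.

-11.68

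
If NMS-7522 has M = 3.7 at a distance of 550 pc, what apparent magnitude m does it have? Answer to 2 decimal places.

12.40

m = M + 5 log₁₀(d/10 pc) = 3.7 + 5 log₁₀(550/10)
  = 3.7 + 5 × 1.740 = 3.7 + 8.70 = 12.40.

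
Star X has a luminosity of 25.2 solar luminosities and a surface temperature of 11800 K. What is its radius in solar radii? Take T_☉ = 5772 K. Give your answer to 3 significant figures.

1.20 solar radii

R/R_☉ = √(L/L_☉) / (T/T_☉)² = √(25.2) / (2.044)²
       = 5.020 / 4.179 = 1.201.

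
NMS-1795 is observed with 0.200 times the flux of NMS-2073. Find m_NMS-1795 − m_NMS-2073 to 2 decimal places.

1.75

m_NMS-1795 − m_NMS-2073 = −2.5 log₁₀(F_NMS-1795/F_NMS-2073) = −2.5 log₁₀(0.200) = −2.5 × (-0.699) = 1.747.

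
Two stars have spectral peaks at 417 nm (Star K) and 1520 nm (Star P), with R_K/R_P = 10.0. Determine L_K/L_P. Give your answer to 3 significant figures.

1.77×10^4

Wien's law gives T ∝ 1/λ_max, so T_K/T_P = λ_P/λ_K = 1520/417 = 3.645.
Then L ∝ R²T⁴ gives L_K/L_P = (10.0)² × (3.645)⁴ = 100.0 × 176.5 = 1.765×10^4.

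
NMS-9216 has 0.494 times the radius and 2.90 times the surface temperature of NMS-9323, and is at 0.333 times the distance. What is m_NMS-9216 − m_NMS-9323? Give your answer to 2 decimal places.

-5.48

L_NMS-9216/L_NMS-9323 = (0.494)²(2.90)⁴ = 17.26.
F_NMS-9216/F_NMS-9323 = (L_NMS-9216/L_NMS-9323)/(d_NMS-9216/d_NMS-9323)² = 17.26/0.1109 = 155.7.
m_NMS-9216 − m_NMS-9323 = −2.5 log₁₀(155.7) = -5.48.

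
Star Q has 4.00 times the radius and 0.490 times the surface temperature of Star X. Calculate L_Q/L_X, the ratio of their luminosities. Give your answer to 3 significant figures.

From the Stefan–Boltzmann law, L ∝ R²T⁴, so
L_Q/L_X = (R_Q/R_X)² (T_Q/T_X)⁴ = (4.00)² × (0.490)⁴ = 16.00 × 0.05765 = 0.9224.

0.922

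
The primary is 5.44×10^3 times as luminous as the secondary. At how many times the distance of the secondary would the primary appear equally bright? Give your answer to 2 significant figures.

74

Equal flux requires L_p/d_p² = L_s/d_s², so d_p/d_s = √(L_p/L_s)
= √(5.44×10^3) = 73.76.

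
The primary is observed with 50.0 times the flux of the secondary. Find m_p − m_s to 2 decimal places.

-4.25

m_p − m_s = −2.5 log₁₀(F_p/F_s) = −2.5 log₁₀(50.0) = −2.5 × (1.699) = -4.247.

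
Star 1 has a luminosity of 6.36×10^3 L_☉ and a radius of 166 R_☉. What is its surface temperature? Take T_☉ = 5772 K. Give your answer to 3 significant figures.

T/T_☉ = (L/L_☉)^(1/4) / (R/R_☉)^(1/2)
T = 5772 × (6.36×10^3)^(1/4) / √(166) = 5772 × 8.930 / 12.88 = 4001 K.

4.00×10^3 K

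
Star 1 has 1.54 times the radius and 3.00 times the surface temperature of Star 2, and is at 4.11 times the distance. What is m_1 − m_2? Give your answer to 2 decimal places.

-2.64

L_1/L_2 = (1.54)²(3.00)⁴ = 192.1.
F_1/F_2 = (L_1/L_2)/(d_1/d_2)² = 192.1/16.89 = 11.37.
m_1 − m_2 = −2.5 log₁₀(11.37) = -2.64.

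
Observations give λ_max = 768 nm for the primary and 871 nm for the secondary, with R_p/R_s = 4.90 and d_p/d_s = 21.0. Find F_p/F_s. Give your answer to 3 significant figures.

Wien's law: T_p/T_s = λ_s/λ_p = 871/768 = 1.134.
L_p/L_s = (R_p/R_s)²(T_p/T_s)⁴ = (4.90)²(1.134)⁴ = 39.72.
F_p/F_s = (L_p/L_s)/(d_p/d_s)² = 39.72/(21.0)² = 0.09007.

0.0901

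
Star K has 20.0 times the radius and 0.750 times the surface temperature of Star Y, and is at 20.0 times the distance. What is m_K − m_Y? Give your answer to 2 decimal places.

1.25

L_K/L_Y = (20.0)²(0.750)⁴ = 126.6.
F_K/F_Y = (L_K/L_Y)/(d_K/d_Y)² = 126.6/400.0 = 0.3164.
m_K − m_Y = −2.5 log₁₀(0.3164) = 1.25.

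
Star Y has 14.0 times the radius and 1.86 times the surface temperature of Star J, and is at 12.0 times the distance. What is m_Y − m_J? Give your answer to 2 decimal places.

L_Y/L_J = (14.0)²(1.86)⁴ = 2346.
F_Y/F_J = (L_Y/L_J)/(d_Y/d_J)² = 2346/144.0 = 16.29.
m_Y − m_J = −2.5 log₁₀(16.29) = -3.03.

-3.03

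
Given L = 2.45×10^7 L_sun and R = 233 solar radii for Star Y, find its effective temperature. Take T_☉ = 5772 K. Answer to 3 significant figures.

2.66×10^4 K

T/T_☉ = (L/L_☉)^(1/4) / (R/R_☉)^(1/2)
T = 5772 × (2.45×10^7)^(1/4) / √(233) = 5772 × 70.35 / 15.26 = 2.660×10^4 K.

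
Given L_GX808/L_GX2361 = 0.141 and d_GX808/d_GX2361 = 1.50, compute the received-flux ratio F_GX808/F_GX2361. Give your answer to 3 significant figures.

F = L/(4πd²), so F_GX808/F_GX2361 = (L_GX808/L_GX2361) / (d_GX808/d_GX2361)²
= 0.141 / (1.50)² = 0.141 / 2.250 = 0.06267.

0.0627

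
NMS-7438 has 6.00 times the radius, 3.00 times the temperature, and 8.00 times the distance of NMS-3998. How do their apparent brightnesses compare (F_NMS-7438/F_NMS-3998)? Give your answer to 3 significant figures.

45.6

L_NMS-7438/L_NMS-3998 = (R_NMS-7438/R_NMS-3998)²(T_NMS-7438/T_NMS-3998)⁴ = (6.00)² × (3.00)⁴ = 2916.
F_NMS-7438/F_NMS-3998 = (L_NMS-7438/L_NMS-3998)/(d_NMS-7438/d_NMS-3998)² = 2916 / (8.00)² = 45.56.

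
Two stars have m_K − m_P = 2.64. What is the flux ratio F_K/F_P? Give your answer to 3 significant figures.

F_K/F_P = 10^(−(m_K − m_P)/2.5) = 10^(-2.64/2.5) = 10^-1.056 = 0.08790.

0.0879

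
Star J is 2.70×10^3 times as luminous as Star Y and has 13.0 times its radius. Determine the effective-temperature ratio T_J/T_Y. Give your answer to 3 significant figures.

2.00

L ∝ R²T⁴ gives T ∝ (L/R²)^(1/4), so
T_J/T_Y = (2.70×10^3 / 13.0²)^(1/4) = (15.98)^(1/4) = 1.999.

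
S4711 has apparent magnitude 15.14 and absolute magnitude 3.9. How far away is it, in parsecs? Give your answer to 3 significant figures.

m − M = 5 log₁₀(d/10 pc)
15.14 − (3.9) = 11.24 = 5 log₁₀(d/10)
d = 10 × 10^(11.24/5) = 10 × 10^2.248 = 1770 pc.

1.77×10^3 pc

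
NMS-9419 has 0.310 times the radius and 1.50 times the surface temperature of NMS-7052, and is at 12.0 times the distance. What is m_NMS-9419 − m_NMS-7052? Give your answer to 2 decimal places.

L_NMS-9419/L_NMS-7052 = (0.310)²(1.50)⁴ = 0.4865.
F_NMS-9419/F_NMS-7052 = (L_NMS-9419/L_NMS-7052)/(d_NMS-9419/d_NMS-7052)² = 0.4865/144.0 = 0.003379.
m_NMS-9419 − m_NMS-7052 = −2.5 log₁₀(0.003379) = 6.18.

6.18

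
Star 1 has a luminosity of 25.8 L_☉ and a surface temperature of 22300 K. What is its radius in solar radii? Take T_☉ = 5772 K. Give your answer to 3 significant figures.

R/R_☉ = √(L/L_☉) / (T/T_☉)² = √(25.8) / (3.863)²
       = 5.079 / 14.93 = 0.3403.

0.340 solar radii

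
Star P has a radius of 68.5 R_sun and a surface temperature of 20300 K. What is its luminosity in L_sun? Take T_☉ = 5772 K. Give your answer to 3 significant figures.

7.18×10^5 L_sun

L/L_☉ = (R/R_☉)² (T/T_☉)⁴ = (68.5)² × (20300/5772)⁴
       = 4692 × (3.517)⁴ = 4692 × 153.0 = 7.179×10^5.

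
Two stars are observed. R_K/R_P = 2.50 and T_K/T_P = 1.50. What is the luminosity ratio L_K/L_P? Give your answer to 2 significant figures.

32

From the Stefan–Boltzmann law, L ∝ R²T⁴, so
L_K/L_P = (R_K/R_P)² (T_K/T_P)⁴ = (2.50)² × (1.50)⁴ = 6.250 × 5.062 = 31.64.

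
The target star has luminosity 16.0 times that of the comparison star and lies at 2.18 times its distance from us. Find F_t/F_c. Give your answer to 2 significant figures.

3.4

F = L/(4πd²), so F_t/F_c = (L_t/L_c) / (d_t/d_c)²
= 16.0 / (2.18)² = 16.0 / 4.752 = 3.367.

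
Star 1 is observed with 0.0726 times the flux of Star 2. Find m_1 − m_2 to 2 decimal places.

m_1 − m_2 = −2.5 log₁₀(F_1/F_2) = −2.5 log₁₀(0.0726) = −2.5 × (-1.139) = 2.848.

2.85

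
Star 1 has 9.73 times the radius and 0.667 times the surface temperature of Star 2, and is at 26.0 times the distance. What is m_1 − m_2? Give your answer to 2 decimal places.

L_1/L_2 = (9.73)²(0.667)⁴ = 18.74.
F_1/F_2 = (L_1/L_2)/(d_1/d_2)² = 18.74/676.0 = 0.02772.
m_1 − m_2 = −2.5 log₁₀(0.02772) = 3.89.

3.89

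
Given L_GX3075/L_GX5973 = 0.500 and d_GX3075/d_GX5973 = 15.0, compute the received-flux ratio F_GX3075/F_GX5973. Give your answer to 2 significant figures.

0.0022

F = L/(4πd²), so F_GX3075/F_GX5973 = (L_GX3075/L_GX5973) / (d_GX3075/d_GX5973)²
= 0.500 / (15.0)² = 0.500 / 225.0 = 0.002222.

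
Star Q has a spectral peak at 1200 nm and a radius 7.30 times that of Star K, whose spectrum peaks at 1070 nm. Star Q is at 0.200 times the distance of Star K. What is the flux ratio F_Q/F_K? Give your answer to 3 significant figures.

842

Wien's law: T_Q/T_K = λ_K/λ_Q = 1070/1200 = 0.8917.
L_Q/L_K = (R_Q/R_K)²(T_Q/T_K)⁴ = (7.30)²(0.8917)⁴ = 33.69.
F_Q/F_K = (L_Q/L_K)/(d_Q/d_K)² = 33.69/(0.200)² = 842.2.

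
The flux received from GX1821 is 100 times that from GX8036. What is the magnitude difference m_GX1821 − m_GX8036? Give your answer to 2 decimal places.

m_GX1821 − m_GX8036 = −2.5 log₁₀(F_GX1821/F_GX8036) = −2.5 log₁₀(100) = −2.5 × (2.000) = -5.000.

-5.00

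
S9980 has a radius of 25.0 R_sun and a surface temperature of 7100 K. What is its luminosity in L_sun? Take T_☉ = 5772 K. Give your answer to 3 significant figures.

L/L_☉ = (R/R_☉)² (T/T_☉)⁴ = (25.0)² × (7100/5772)⁴
       = 625.0 × (1.230)⁴ = 625.0 × 2.289 = 1431.

1.43×10^3 L_sun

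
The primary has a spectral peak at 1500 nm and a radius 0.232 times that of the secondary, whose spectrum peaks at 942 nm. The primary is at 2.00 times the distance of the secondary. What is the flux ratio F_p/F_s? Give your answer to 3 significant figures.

0.00209

Wien's law: T_p/T_s = λ_s/λ_p = 942/1500 = 0.6280.
L_p/L_s = (R_p/R_s)²(T_p/T_s)⁴ = (0.232)²(0.6280)⁴ = 0.008372.
F_p/F_s = (L_p/L_s)/(d_p/d_s)² = 0.008372/(2.00)² = 0.002093.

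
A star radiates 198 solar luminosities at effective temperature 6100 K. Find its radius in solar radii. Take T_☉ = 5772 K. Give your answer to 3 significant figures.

12.6 solar radii

R/R_☉ = √(L/L_☉) / (T/T_☉)² = √(198) / (1.057)²
       = 14.07 / 1.117 = 12.60.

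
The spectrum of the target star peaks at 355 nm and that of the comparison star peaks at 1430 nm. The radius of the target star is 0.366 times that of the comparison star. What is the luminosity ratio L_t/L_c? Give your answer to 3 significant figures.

Wien's law gives T ∝ 1/λ_max, so T_t/T_c = λ_c/λ_t = 1430/355 = 4.028.
Then L ∝ R²T⁴ gives L_t/L_c = (0.366)² × (4.028)⁴ = 0.1340 × 263.3 = 35.27.

35.3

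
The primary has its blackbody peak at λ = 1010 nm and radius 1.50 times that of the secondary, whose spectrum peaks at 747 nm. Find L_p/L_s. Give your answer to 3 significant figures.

0.673

Wien's law gives T ∝ 1/λ_max, so T_p/T_s = λ_s/λ_p = 747/1010 = 0.7396.
Then L ∝ R²T⁴ gives L_p/L_s = (1.50)² × (0.7396)⁴ = 2.250 × 0.2992 = 0.6733.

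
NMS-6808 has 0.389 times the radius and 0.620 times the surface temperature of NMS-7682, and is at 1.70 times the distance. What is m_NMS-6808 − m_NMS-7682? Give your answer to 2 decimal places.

5.28

L_NMS-6808/L_NMS-7682 = (0.389)²(0.620)⁴ = 0.02236.
F_NMS-6808/F_NMS-7682 = (L_NMS-6808/L_NMS-7682)/(d_NMS-6808/d_NMS-7682)² = 0.02236/2.890 = 0.007737.
m_NMS-6808 − m_NMS-7682 = −2.5 log₁₀(0.007737) = 5.28.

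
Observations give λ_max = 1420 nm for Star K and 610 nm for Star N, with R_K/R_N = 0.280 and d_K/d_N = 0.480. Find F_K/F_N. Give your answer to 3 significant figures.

0.0116

Wien's law: T_K/T_N = λ_N/λ_K = 610/1420 = 0.4296.
L_K/L_N = (R_K/R_N)²(T_K/T_N)⁴ = (0.280)²(0.4296)⁴ = 0.002670.
F_K/F_N = (L_K/L_N)/(d_K/d_N)² = 0.002670/(0.480)² = 0.01159.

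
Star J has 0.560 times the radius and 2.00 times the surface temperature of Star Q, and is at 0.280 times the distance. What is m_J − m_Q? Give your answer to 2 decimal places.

L_J/L_Q = (0.560)²(2.00)⁴ = 5.018.
F_J/F_Q = (L_J/L_Q)/(d_J/d_Q)² = 5.018/0.07840 = 64.00.
m_J − m_Q = −2.5 log₁₀(64.00) = -4.52.

-4.52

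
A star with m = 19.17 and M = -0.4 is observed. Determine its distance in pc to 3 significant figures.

8.20×10^4 pc

m − M = 5 log₁₀(d/10 pc)
19.17 − (-0.4) = 19.57 = 5 log₁₀(d/10)
d = 10 × 10^(19.57/5) = 10 × 10^3.914 = 8.204×10^4 pc.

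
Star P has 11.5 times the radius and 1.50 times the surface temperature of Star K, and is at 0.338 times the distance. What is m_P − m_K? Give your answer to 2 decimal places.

L_P/L_K = (11.5)²(1.50)⁴ = 669.5.
F_P/F_K = (L_P/L_K)/(d_P/d_K)² = 669.5/0.1142 = 5860.
m_P − m_K = −2.5 log₁₀(5860) = -9.42.

-9.42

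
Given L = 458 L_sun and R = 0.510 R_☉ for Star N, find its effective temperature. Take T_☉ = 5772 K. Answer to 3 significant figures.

T/T_☉ = (L/L_☉)^(1/4) / (R/R_☉)^(1/2)
T = 5772 × (458)^(1/4) / √(0.510) = 5772 × 4.626 / 0.7141 = 3.739×10^4 K.

3.74×10^4 K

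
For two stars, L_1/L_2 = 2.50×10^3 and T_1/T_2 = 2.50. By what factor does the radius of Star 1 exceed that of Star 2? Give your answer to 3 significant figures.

L ∝ R²T⁴ gives R ∝ √L / T², so
R_1/R_2 = √(2.50×10^3) / (2.50)² = 50.00 / 6.250 = 8.000.

8.00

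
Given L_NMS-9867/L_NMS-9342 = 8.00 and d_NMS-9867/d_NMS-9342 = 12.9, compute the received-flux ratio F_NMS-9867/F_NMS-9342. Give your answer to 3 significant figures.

F = L/(4πd²), so F_NMS-9867/F_NMS-9342 = (L_NMS-9867/L_NMS-9342) / (d_NMS-9867/d_NMS-9342)²
= 8.00 / (12.9)² = 8.00 / 166.4 = 0.04807.

0.0481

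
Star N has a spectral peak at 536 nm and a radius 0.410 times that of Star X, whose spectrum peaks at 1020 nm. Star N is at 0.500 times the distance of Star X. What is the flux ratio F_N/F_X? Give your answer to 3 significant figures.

Wien's law: T_N/T_X = λ_X/λ_N = 1020/536 = 1.903.
L_N/L_X = (R_N/R_X)²(T_N/T_X)⁴ = (0.410)²(1.903)⁴ = 2.204.
F_N/F_X = (L_N/L_X)/(d_N/d_X)² = 2.204/(0.500)² = 8.818.

8.82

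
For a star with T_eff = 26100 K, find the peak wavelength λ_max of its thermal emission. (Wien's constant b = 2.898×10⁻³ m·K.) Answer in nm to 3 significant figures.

λ_max = b/T = 2.898×10⁻³ / 26100 = 1.11×10^-7 m = 111.0 nm.

111 nm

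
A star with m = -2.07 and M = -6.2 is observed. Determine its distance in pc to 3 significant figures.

m − M = 5 log₁₀(d/10 pc)
-2.07 − (-6.2) = 4.13 = 5 log₁₀(d/10)
d = 10 × 10^(4.13/5) = 10 × 10^0.826 = 66.99 pc.

67.0 pc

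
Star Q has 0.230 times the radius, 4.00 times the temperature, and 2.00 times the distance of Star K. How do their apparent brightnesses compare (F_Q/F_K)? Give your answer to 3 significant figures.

3.39

L_Q/L_K = (R_Q/R_K)²(T_Q/T_K)⁴ = (0.230)² × (4.00)⁴ = 13.54.
F_Q/F_K = (L_Q/L_K)/(d_Q/d_K)² = 13.54 / (2.00)² = 3.386.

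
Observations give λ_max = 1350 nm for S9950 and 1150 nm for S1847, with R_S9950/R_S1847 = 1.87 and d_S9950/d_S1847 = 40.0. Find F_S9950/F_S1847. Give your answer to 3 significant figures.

Wien's law: T_S9950/T_S1847 = λ_S1847/λ_S9950 = 1150/1350 = 0.8519.
L_S9950/L_S1847 = (R_S9950/R_S1847)²(T_S9950/T_S1847)⁴ = (1.87)²(0.8519)⁴ = 1.841.
F_S9950/F_S1847 = (L_S9950/L_S1847)/(d_S9950/d_S1847)² = 1.841/(40.0)² = 0.001151.

0.00115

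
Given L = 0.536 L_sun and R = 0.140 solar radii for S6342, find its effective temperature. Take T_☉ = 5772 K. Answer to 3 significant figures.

1.32×10^4 K

T/T_☉ = (L/L_☉)^(1/4) / (R/R_☉)^(1/2)
T = 5772 × (0.536)^(1/4) / √(0.140) = 5772 × 0.8556 / 0.3742 = 1.320×10^4 K.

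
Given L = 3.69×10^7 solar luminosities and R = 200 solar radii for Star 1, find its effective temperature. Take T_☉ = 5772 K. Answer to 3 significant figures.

3.18×10^4 K

T/T_☉ = (L/L_☉)^(1/4) / (R/R_☉)^(1/2)
T = 5772 × (3.69×10^7)^(1/4) / √(200) = 5772 × 77.94 / 14.14 = 3.181×10^4 K.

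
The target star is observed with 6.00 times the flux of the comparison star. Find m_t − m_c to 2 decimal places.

-1.95

m_t − m_c = −2.5 log₁₀(F_t/F_c) = −2.5 log₁₀(6.00) = −2.5 × (0.778) = -1.945.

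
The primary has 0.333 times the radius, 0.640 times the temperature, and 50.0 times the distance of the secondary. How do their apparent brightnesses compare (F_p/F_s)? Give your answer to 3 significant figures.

L_p/L_s = (R_p/R_s)²(T_p/T_s)⁴ = (0.333)² × (0.640)⁴ = 0.01860.
F_p/F_s = (L_p/L_s)/(d_p/d_s)² = 0.01860 / (50.0)² = 7.442×10^-6.

7.44×10^-6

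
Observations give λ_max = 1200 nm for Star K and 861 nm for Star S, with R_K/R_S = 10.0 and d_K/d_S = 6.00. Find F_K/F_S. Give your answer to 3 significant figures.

Wien's law: T_K/T_S = λ_S/λ_K = 861/1200 = 0.7175.
L_K/L_S = (R_K/R_S)²(T_K/T_S)⁴ = (10.0)²(0.7175)⁴ = 26.50.
F_K/F_S = (L_K/L_S)/(d_K/d_S)² = 26.50/(6.00)² = 0.7362.

0.736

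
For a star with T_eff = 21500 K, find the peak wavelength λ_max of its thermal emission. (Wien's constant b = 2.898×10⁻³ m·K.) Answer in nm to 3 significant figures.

135 nm

λ_max = b/T = 2.898×10⁻³ / 21500 = 1.35×10^-7 m = 134.8 nm.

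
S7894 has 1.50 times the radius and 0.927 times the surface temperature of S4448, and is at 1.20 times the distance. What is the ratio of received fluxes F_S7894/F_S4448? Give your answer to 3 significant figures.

L_S7894/L_S4448 = (R_S7894/R_S4448)²(T_S7894/T_S4448)⁴ = (1.50)² × (0.927)⁴ = 1.662.
F_S7894/F_S4448 = (L_S7894/L_S4448)/(d_S7894/d_S4448)² = 1.662 / (1.20)² = 1.154.

1.15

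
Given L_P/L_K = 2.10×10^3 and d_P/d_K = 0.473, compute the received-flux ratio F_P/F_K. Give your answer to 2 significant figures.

F = L/(4πd²), so F_P/F_K = (L_P/L_K) / (d_P/d_K)²
= 2.10×10^3 / (0.473)² = 2.10×10^3 / 0.2237 = 9386.

9.4×10^3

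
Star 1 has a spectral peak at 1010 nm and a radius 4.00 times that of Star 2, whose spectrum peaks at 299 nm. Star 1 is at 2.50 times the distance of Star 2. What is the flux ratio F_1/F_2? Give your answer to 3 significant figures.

Wien's law: T_1/T_2 = λ_2/λ_1 = 299/1010 = 0.2960.
L_1/L_2 = (R_1/R_2)²(T_1/T_2)⁴ = (4.00)²(0.2960)⁴ = 0.1229.
F_1/F_2 = (L_1/L_2)/(d_1/d_2)² = 0.1229/(2.50)² = 0.01966.

0.0197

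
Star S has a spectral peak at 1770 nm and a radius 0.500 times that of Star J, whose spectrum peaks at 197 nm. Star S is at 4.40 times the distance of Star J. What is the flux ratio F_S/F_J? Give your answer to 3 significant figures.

1.98×10^-6

Wien's law: T_S/T_J = λ_J/λ_S = 197/1770 = 0.1113.
L_S/L_J = (R_S/R_J)²(T_S/T_J)⁴ = (0.500)²(0.1113)⁴ = 3.836×10^-5.
F_S/F_J = (L_S/L_J)/(d_S/d_J)² = 3.836×10^-5/(4.40)² = 1.982×10^-6.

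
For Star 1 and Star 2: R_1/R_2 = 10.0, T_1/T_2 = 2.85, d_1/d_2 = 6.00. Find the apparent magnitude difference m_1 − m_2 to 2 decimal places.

L_1/L_2 = (10.0)²(2.85)⁴ = 6598.
F_1/F_2 = (L_1/L_2)/(d_1/d_2)² = 6598/36.00 = 183.3.
m_1 − m_2 = −2.5 log₁₀(183.3) = -5.66.

-5.66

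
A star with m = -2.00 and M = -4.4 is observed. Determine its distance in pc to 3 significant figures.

m − M = 5 log₁₀(d/10 pc)
-2.00 − (-4.4) = 2.40 = 5 log₁₀(d/10)
d = 10 × 10^(2.40/5) = 10 × 10^0.480 = 30.20 pc.

30.2 pc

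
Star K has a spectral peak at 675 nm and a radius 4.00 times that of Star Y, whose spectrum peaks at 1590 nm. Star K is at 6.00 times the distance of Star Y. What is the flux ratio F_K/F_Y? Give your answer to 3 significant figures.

13.7

Wien's law: T_K/T_Y = λ_Y/λ_K = 1590/675 = 2.356.
L_K/L_Y = (R_K/R_Y)²(T_K/T_Y)⁴ = (4.00)²(2.356)⁴ = 492.6.
F_K/F_Y = (L_K/L_Y)/(d_K/d_Y)² = 492.6/(6.00)² = 13.68.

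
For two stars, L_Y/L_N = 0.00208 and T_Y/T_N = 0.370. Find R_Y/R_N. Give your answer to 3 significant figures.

0.333

L ∝ R²T⁴ gives R ∝ √L / T², so
R_Y/R_N = √(0.00208) / (0.370)² = 0.04561 / 0.1369 = 0.3331.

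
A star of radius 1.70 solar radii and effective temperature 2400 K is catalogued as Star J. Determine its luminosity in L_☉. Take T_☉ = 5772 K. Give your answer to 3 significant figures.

L/L_☉ = (R/R_☉)² (T/T_☉)⁴ = (1.70)² × (2400/5772)⁴
       = 2.890 × (0.4158)⁴ = 2.890 × 0.02989 = 0.08638.

0.0864 L_☉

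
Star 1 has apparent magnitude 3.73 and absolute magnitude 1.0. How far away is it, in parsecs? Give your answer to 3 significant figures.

35.2 pc

m − M = 5 log₁₀(d/10 pc)
3.73 − (1.0) = 2.73 = 5 log₁₀(d/10)
d = 10 × 10^(2.73/5) = 10 × 10^0.546 = 35.16 pc.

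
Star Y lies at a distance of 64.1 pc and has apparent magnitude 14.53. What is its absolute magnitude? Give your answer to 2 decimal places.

M = m − 5 log₁₀(d/10 pc) = 14.53 − 5 log₁₀(64.1/10)
  = 14.53 − 5 × 0.807 = 14.53 − 4.03 = 10.50.

10.50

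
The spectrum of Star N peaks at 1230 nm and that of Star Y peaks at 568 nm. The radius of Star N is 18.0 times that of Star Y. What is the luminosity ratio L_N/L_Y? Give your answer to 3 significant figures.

Wien's law gives T ∝ 1/λ_max, so T_N/T_Y = λ_Y/λ_N = 568/1230 = 0.4618.
Then L ∝ R²T⁴ gives L_N/L_Y = (18.0)² × (0.4618)⁴ = 324.0 × 0.04548 = 14.73.

14.7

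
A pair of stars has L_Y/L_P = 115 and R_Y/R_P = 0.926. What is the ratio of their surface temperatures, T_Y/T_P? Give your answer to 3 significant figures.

L ∝ R²T⁴ gives T ∝ (L/R²)^(1/4), so
T_Y/T_P = (115 / 0.926²)^(1/4) = (134.1)^(1/4) = 3.403.

3.40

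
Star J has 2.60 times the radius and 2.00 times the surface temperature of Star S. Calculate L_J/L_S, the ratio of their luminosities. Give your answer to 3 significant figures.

From the Stefan–Boltzmann law, L ∝ R²T⁴, so
L_J/L_S = (R_J/R_S)² (T_J/T_S)⁴ = (2.60)² × (2.00)⁴ = 6.760 × 16.00 = 108.2.

108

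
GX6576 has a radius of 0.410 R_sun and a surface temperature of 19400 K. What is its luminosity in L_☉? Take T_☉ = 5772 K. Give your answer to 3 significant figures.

21.5 L_☉

L/L_☉ = (R/R_☉)² (T/T_☉)⁴ = (0.410)² × (19400/5772)⁴
       = 0.1681 × (3.361)⁴ = 0.1681 × 127.6 = 21.45.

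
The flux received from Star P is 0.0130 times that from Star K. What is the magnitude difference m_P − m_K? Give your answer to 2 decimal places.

4.72

m_P − m_K = −2.5 log₁₀(F_P/F_K) = −2.5 log₁₀(0.0130) = −2.5 × (-1.886) = 4.715.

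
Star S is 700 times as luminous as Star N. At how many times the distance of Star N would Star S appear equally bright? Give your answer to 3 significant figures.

Equal flux requires L_S/d_S² = L_N/d_N², so d_S/d_N = √(L_S/L_N)
= √(700) = 26.46.

26.5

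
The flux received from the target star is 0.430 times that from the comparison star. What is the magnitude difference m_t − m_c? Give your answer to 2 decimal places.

m_t − m_c = −2.5 log₁₀(F_t/F_c) = −2.5 log₁₀(0.430) = −2.5 × (-0.367) = 0.916.

0.92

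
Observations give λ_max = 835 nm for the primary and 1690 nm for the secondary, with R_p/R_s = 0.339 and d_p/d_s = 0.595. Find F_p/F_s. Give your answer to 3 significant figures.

Wien's law: T_p/T_s = λ_s/λ_p = 1690/835 = 2.024.
L_p/L_s = (R_p/R_s)²(T_p/T_s)⁴ = (0.339)²(2.024)⁴ = 1.928.
F_p/F_s = (L_p/L_s)/(d_p/d_s)² = 1.928/(0.595)² = 5.447.

5.45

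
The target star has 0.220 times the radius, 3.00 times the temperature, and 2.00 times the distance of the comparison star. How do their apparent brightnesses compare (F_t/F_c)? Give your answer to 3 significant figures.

0.980

L_t/L_c = (R_t/R_c)²(T_t/T_c)⁴ = (0.220)² × (3.00)⁴ = 3.920.
F_t/F_c = (L_t/L_c)/(d_t/d_c)² = 3.920 / (2.00)² = 0.9801.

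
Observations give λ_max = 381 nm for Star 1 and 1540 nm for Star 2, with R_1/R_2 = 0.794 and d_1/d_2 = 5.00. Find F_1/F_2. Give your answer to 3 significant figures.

Wien's law: T_1/T_2 = λ_2/λ_1 = 1540/381 = 4.042.
L_1/L_2 = (R_1/R_2)²(T_1/T_2)⁴ = (0.794)²(4.042)⁴ = 168.3.
F_1/F_2 = (L_1/L_2)/(d_1/d_2)² = 168.3/(5.00)² = 6.731.

6.73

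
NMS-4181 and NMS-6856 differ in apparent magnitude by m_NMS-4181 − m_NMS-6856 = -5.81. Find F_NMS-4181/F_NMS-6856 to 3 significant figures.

211

F_NMS-4181/F_NMS-6856 = 10^(−(m_NMS-4181 − m_NMS-6856)/2.5) = 10^(5.81/2.5) = 10^2.324 = 210.9.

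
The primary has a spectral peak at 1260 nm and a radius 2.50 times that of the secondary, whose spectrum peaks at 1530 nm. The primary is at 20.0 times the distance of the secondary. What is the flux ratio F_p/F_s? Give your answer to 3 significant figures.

0.0340

Wien's law: T_p/T_s = λ_s/λ_p = 1530/1260 = 1.214.
L_p/L_s = (R_p/R_s)²(T_p/T_s)⁴ = (2.50)²(1.214)⁴ = 13.59.
F_p/F_s = (L_p/L_s)/(d_p/d_s)² = 13.59/(20.0)² = 0.03397.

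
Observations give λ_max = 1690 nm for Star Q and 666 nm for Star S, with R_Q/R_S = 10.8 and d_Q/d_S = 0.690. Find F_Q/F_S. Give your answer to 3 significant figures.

Wien's law: T_Q/T_S = λ_S/λ_Q = 666/1690 = 0.3941.
L_Q/L_S = (R_Q/R_S)²(T_Q/T_S)⁴ = (10.8)²(0.3941)⁴ = 2.813.
F_Q/F_S = (L_Q/L_S)/(d_Q/d_S)² = 2.813/(0.690)² = 5.909.

5.91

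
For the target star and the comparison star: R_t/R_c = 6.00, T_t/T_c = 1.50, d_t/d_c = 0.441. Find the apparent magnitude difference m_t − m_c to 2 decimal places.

-7.43

L_t/L_c = (6.00)²(1.50)⁴ = 182.2.
F_t/F_c = (L_t/L_c)/(d_t/d_c)² = 182.2/0.1945 = 937.1.
m_t − m_c = −2.5 log₁₀(937.1) = -7.43.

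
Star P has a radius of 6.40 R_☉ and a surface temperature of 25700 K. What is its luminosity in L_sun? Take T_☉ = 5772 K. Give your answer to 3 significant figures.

L/L_☉ = (R/R_☉)² (T/T_☉)⁴ = (6.40)² × (25700/5772)⁴
       = 40.96 × (4.453)⁴ = 40.96 × 393.0 = 1.610×10^4.

1.61×10^4 L_sun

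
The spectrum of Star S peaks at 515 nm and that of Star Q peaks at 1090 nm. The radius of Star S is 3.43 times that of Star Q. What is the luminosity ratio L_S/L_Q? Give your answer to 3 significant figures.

Wien's law gives T ∝ 1/λ_max, so T_S/T_Q = λ_Q/λ_S = 1090/515 = 2.117.
Then L ∝ R²T⁴ gives L_S/L_Q = (3.43)² × (2.117)⁴ = 11.76 × 20.07 = 236.1.

236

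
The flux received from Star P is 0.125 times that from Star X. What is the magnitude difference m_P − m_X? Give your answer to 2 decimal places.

2.26

m_P − m_X = −2.5 log₁₀(F_P/F_X) = −2.5 log₁₀(0.125) = −2.5 × (-0.903) = 2.258.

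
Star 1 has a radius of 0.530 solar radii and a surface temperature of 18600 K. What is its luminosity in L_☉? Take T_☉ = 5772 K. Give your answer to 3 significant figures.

30.3 L_☉

L/L_☉ = (R/R_☉)² (T/T_☉)⁴ = (0.530)² × (18600/5772)⁴
       = 0.2809 × (3.222)⁴ = 0.2809 × 107.8 = 30.29.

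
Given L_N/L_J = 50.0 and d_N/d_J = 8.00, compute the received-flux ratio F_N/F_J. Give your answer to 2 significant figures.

0.78

F = L/(4πd²), so F_N/F_J = (L_N/L_J) / (d_N/d_J)²
= 50.0 / (8.00)² = 50.0 / 64.00 = 0.7812.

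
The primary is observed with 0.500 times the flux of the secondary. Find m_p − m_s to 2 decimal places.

0.75

m_p − m_s = −2.5 log₁₀(F_p/F_s) = −2.5 log₁₀(0.500) = −2.5 × (-0.301) = 0.753.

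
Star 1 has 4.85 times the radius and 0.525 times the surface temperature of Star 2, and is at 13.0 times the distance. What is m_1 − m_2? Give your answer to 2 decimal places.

L_1/L_2 = (4.85)²(0.525)⁴ = 1.787.
F_1/F_2 = (L_1/L_2)/(d_1/d_2)² = 1.787/169.0 = 0.01057.
m_1 − m_2 = −2.5 log₁₀(0.01057) = 4.94.

4.94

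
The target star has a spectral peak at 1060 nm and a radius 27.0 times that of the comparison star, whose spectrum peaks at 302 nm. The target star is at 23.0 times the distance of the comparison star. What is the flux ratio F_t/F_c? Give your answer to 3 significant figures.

Wien's law: T_t/T_c = λ_c/λ_t = 302/1060 = 0.2849.
L_t/L_c = (R_t/R_c)²(T_t/T_c)⁴ = (27.0)²(0.2849)⁴ = 4.803.
F_t/F_c = (L_t/L_c)/(d_t/d_c)² = 4.803/(23.0)² = 0.009080.

0.00908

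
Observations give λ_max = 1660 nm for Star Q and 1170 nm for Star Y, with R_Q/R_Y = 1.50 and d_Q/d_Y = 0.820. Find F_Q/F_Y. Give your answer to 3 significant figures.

Wien's law: T_Q/T_Y = λ_Y/λ_Q = 1170/1660 = 0.7048.
L_Q/L_Y = (R_Q/R_Y)²(T_Q/T_Y)⁴ = (1.50)²(0.7048)⁴ = 0.5553.
F_Q/F_Y = (L_Q/L_Y)/(d_Q/d_Y)² = 0.5553/(0.820)² = 0.8258.

0.826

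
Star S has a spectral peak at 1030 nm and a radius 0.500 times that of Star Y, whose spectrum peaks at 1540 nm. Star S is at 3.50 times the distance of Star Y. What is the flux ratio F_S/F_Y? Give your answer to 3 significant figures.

Wien's law: T_S/T_Y = λ_Y/λ_S = 1540/1030 = 1.495.
L_S/L_Y = (R_S/R_Y)²(T_S/T_Y)⁴ = (0.500)²(1.495)⁴ = 1.249.
F_S/F_Y = (L_S/L_Y)/(d_S/d_Y)² = 1.249/(3.50)² = 0.1020.

0.102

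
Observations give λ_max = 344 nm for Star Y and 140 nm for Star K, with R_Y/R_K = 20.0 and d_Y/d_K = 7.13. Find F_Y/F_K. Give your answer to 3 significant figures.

Wien's law: T_Y/T_K = λ_K/λ_Y = 140/344 = 0.4070.
L_Y/L_K = (R_Y/R_K)²(T_Y/T_K)⁴ = (20.0)²(0.4070)⁴ = 10.97.
F_Y/F_K = (L_Y/L_K)/(d_Y/d_K)² = 10.97/(7.13)² = 0.2159.

0.216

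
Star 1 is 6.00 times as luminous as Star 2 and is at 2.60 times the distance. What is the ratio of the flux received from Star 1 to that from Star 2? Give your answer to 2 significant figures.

0.89

F = L/(4πd²), so F_1/F_2 = (L_1/L_2) / (d_1/d_2)²
= 6.00 / (2.60)² = 6.00 / 6.760 = 0.8876.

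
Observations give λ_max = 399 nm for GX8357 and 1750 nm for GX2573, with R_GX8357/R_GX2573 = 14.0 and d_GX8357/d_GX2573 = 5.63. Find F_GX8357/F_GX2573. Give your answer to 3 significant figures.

2.29×10^3

Wien's law: T_GX8357/T_GX2573 = λ_GX2573/λ_GX8357 = 1750/399 = 4.386.
L_GX8357/L_GX2573 = (R_GX8357/R_GX2573)²(T_GX8357/T_GX2573)⁴ = (14.0)²(4.386)⁴ = 7.253×10^4.
F_GX8357/F_GX2573 = (L_GX8357/L_GX2573)/(d_GX8357/d_GX2573)² = 7.253×10^4/(5.63)² = 2288.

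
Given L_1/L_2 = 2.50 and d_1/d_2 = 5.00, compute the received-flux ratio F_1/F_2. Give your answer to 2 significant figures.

F = L/(4πd²), so F_1/F_2 = (L_1/L_2) / (d_1/d_2)²
= 2.50 / (5.00)² = 2.50 / 25.00 = 0.1000.

0.10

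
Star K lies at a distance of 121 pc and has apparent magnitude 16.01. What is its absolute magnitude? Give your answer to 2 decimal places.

10.60

M = m − 5 log₁₀(d/10 pc) = 16.01 − 5 log₁₀(121/10)
  = 16.01 − 5 × 1.083 = 16.01 − 5.41 = 10.60.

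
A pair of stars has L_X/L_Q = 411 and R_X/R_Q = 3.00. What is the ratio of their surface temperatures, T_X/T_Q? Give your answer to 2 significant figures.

L ∝ R²T⁴ gives T ∝ (L/R²)^(1/4), so
T_X/T_Q = (411 / 3.00²)^(1/4) = (45.67)^(1/4) = 2.600.

2.6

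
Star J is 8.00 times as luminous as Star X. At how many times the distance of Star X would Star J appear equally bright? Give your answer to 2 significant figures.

2.8

Equal flux requires L_J/d_J² = L_X/d_X², so d_J/d_X = √(L_J/L_X)
= √(8.00) = 2.828.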